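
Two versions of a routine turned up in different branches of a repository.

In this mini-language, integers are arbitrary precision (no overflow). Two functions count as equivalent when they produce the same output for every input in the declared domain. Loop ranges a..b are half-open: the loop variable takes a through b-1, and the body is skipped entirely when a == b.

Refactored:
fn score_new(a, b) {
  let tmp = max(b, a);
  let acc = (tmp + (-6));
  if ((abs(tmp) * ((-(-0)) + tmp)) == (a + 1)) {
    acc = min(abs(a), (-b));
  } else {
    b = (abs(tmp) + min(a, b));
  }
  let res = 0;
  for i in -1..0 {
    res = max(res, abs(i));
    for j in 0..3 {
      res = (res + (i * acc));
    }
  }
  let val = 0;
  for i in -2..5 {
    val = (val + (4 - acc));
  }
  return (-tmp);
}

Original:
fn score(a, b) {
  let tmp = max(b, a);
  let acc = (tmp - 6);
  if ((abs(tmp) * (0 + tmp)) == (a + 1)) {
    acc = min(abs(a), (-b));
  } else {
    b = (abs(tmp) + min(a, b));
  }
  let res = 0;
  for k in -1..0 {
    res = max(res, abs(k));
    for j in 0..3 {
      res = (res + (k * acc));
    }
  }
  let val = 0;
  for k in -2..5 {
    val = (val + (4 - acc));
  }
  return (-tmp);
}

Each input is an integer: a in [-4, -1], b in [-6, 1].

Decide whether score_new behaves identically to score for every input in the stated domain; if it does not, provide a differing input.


Reading the diff, among the changes: local variable names differ, arithmetic usage differs.
As a probe, take a=-2, b=-4: score runs tmp := -2 | acc := -8 | ((abs(tmp) * (0 + tmp)) == (a + 1)): false | b := -2 | res := 0 | iter k=-1: | res := 1 | iter j=0: | res := 9 | iter j=1: | res := 17 | iter j=2: | res := 25 | val := 0 | iter k=-2: | val := 12 | iter k=-1: | val := 24 | iter k=0: | val := 36 | iter k=1: | val := 48 | iter k=2: | val := 60 | iter k=3: | val := 72 | iter k=4: | val := 84 | result 2; score_new runs tmp := -2 | acc := -8 | ((abs(tmp) * ((-(-0)) + tmp)) == (a + 1)): false | b := -2 | res := 0 | iter i=-1: | res := 1 | iter j=0: | res := 9 | iter j=1: | res := 17 | iter j=2: | res := 25 | val := 0 | iter i=-2: | val := 12 | iter i=-1: | val := 24 | iter i=0: | val := 36 | iter i=1: | val := 48 | iter i=2: | val := 60 | iter i=3: | val := 72 | iter i=4: | val := 84 | result 2; both end at 2.
Sweeping the whole domain (32 inputs) finds no disagreement.
verdict: equivalent


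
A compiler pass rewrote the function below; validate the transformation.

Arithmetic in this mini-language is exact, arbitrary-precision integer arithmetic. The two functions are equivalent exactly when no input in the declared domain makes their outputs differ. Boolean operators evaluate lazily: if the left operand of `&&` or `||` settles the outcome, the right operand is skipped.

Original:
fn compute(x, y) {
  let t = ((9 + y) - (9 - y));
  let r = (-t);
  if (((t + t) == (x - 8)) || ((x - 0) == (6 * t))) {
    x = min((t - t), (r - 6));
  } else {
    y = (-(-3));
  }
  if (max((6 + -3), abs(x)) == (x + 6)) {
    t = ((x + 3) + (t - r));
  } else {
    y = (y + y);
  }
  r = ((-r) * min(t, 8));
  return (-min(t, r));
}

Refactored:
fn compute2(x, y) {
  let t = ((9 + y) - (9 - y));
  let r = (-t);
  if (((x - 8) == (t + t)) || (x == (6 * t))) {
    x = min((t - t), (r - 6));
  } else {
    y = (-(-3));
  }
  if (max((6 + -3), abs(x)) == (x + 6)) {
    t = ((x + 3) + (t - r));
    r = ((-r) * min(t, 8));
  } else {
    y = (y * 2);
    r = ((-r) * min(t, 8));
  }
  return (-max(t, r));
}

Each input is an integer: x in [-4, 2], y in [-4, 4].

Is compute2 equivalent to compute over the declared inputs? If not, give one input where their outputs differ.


Consider the input x=-4, y=-4.
compute: t=-8, then r=8, then (((t + t) == (x - 8)) || ((x - 0) == (6 * t))) is false, then y=3, then (max((6 + -3), abs(x)) == (x + 6)) is false, then y=6, then r=64, then returns 8
compute2: t=-8, then r=8, then (((x - 8) == (t + t)) || (x == (6 * t))) is false, then y=3, then (max((6 + -3), abs(x)) == (x + 6)) is false, then y=6, then r=64, then returns -64
8 against -64: the behavior changed.
verdict: not equivalent; witness: x=-4, y=-4


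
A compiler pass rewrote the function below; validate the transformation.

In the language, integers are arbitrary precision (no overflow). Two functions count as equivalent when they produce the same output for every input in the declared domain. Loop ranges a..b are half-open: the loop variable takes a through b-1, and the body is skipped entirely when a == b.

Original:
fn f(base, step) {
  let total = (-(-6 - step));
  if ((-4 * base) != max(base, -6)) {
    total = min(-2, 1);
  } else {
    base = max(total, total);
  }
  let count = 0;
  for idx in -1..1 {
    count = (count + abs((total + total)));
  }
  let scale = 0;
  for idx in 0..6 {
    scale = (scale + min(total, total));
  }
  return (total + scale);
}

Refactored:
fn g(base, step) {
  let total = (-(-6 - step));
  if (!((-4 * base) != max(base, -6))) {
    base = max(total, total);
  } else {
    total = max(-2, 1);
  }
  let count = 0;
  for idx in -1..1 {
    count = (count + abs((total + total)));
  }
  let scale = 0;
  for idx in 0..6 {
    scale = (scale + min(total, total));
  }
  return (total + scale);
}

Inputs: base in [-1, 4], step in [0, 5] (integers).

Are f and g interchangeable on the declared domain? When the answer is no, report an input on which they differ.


Consider the input base=-1, step=0.
f: total = 6; ((-4 * base) != max(base, -6)) -> true; total = -2; count = 0; [idx=-1]; count = 4; [idx=0]; count = 8; scale = 0; [idx=0]; scale = -2; [idx=1]; scale = -4; [idx=2]; scale = -6; [idx=3]; scale = -8; [idx=4]; scale = -10; [idx=5]; scale = -12; return -14
g: total = 6; (!((-4 * base) != max(base, -6))) -> false; total = 1; count = 0; [idx=-1]; count = 2; [idx=0]; count = 4; scale = 0; [idx=0]; scale = 1; [idx=1]; scale = 2; [idx=2]; scale = 3; [idx=3]; scale = 4; [idx=4]; scale = 5; [idx=5]; scale = 6; return 7
-14 != 7, so the rewrite changes behavior.
verdict: not equivalent; witness: base=-1, step=0


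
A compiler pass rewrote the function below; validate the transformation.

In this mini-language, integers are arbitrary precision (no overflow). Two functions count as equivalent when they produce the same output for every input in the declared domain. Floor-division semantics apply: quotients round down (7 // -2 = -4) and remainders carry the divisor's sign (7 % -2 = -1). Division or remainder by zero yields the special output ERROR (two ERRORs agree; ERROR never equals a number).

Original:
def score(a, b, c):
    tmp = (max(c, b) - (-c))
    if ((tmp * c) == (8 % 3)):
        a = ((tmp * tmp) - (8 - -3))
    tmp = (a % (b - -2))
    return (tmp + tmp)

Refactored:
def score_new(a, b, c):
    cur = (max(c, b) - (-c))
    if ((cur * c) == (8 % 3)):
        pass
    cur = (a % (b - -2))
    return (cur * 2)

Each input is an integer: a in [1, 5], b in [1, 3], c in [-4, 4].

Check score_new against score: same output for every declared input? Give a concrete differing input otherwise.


These are not equivalent — on a=1, b=1, c=-2 the outputs split (4 vs 2).
score: tmp := -1 | ((tmp * c) == (8 % 3)): true | a := -10 | tmp := 2 | result 4
score_new: cur := -1 | ((cur * c) == (8 % 3)): true | cur := 1 | result 2
verdict: not equivalent; witness: a=1, b=1, c=-2


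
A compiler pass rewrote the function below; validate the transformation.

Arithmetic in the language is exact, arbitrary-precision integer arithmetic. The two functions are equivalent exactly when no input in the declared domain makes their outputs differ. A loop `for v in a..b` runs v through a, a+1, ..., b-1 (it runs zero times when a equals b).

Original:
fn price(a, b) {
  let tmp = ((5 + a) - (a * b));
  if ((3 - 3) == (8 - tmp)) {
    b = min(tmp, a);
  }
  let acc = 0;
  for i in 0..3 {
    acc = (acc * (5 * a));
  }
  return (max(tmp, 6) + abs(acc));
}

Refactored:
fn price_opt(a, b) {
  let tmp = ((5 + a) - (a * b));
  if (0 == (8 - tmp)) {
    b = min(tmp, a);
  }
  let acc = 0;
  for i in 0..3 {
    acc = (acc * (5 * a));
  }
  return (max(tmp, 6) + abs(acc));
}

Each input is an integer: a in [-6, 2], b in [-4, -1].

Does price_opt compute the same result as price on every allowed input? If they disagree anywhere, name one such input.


The two are interchangeable: constant usage differs, and arithmetic usage differs, and every declared input agrees.
As a probe, take a=-3, b=-2: price runs tmp := -4 | ((3 - 3) == (8 - tmp)): false | acc := 0 | iter i=0: | acc := 0 | iter i=1: | acc := 0 | iter i=2: | acc := 0 | result 6; price_opt runs tmp := -4 | (0 == (8 - tmp)): false | acc := 0 | iter i=0: | acc := 0 | iter i=1: | acc := 0 | iter i=2: | acc := 0 | result 6; both end at 6.
An exhaustive pass over the 36 declared inputs shows identical outputs.
verdict: equivalent


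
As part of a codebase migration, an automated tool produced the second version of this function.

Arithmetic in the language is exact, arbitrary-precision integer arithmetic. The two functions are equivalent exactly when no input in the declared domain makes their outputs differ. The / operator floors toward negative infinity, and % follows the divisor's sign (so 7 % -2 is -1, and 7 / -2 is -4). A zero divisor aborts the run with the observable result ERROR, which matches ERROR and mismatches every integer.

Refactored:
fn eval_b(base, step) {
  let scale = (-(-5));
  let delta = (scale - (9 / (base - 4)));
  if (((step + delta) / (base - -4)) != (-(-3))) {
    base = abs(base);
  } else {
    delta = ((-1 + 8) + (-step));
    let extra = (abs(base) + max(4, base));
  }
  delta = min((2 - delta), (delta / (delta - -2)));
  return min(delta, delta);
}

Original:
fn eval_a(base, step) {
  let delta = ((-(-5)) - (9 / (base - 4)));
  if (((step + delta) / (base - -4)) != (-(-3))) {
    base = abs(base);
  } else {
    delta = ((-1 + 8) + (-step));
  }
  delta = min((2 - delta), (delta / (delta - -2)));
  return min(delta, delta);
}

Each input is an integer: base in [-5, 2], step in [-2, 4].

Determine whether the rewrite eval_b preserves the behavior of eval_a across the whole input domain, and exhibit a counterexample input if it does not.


Reading the diff, among the changes: arithmetic usage differs, plus local variable names differ, plus constant usage differs, plus min/max/abs usage differs, plus statement counts differ.
Tracing base=-3, step=0: eval_a: delta becomes 7; next (((step + delta) / (base - -4)) != (-(-3))) evaluates to true; next base becomes 3; next delta becomes -5; next final value -5 | eval_b: scale becomes 5; next delta becomes 7; next (((step + delta) / (base - -4)) != (-(-3))) evaluates to true; next base becomes 3; next delta becomes -5; next final value -5 — matching result -5.
Sweeping the whole domain (56 inputs) finds no disagreement.
verdict: equivalent


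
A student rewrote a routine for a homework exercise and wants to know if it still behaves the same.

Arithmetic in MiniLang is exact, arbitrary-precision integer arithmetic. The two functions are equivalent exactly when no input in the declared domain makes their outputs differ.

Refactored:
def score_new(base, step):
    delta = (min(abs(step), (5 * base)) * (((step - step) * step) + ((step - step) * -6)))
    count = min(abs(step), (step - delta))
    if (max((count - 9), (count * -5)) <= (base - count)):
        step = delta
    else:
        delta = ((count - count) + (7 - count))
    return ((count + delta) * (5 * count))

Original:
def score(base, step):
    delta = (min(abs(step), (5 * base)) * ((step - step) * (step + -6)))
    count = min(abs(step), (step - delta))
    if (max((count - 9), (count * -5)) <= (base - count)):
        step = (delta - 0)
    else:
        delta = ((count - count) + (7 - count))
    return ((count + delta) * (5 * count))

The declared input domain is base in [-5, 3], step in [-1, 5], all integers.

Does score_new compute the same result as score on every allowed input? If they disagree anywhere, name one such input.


Side by side, the visible changes include: constant usage differs, plus arithmetic usage differs.
One worked example (base=-4, step=4) — score: delta becomes 0; next count becomes 4; next (max((count - 9), (count * -5)) <= (base - count)) evaluates to false; next delta becomes 3; next final value 140; score_new: delta becomes 0; next count becomes 4; next (max((count - 9), (count * -5)) <= (base - count)) evaluates to false; next delta becomes 3; next final value 140; agreement on 140.
Across all 63 domain points the two functions coincide.
verdict: equivalent


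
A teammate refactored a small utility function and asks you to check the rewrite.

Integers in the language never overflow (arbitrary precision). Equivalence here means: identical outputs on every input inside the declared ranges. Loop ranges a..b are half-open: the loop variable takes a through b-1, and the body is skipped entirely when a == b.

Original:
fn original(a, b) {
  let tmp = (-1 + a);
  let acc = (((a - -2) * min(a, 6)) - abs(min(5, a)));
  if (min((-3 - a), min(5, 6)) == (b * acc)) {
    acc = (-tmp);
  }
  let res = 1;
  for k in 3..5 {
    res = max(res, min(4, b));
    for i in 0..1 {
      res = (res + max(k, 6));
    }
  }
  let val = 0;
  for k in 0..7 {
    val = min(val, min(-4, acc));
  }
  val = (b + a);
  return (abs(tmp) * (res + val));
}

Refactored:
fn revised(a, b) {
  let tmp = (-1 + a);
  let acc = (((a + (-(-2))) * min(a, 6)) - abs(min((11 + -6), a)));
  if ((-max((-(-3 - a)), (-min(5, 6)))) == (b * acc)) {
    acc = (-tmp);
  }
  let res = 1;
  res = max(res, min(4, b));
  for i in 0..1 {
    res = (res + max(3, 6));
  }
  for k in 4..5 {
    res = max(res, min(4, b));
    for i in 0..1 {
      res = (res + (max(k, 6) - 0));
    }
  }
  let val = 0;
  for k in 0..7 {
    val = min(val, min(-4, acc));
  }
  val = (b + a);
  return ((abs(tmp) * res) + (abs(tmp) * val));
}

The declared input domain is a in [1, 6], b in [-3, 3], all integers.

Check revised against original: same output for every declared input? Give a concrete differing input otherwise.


This is a faithful refactor — statement counts differ; loop structure differs; constant usage differs; arithmetic usage differs; min/max/abs usage differs, but the computed results match everywhere.
One worked example (a=3, b=3) — original: tmp = 2; acc = 12; (min((-3 - a), min(5, 6)) == (b * acc)) -> false; res = 1; [k=3]; res = 3; [i=0]; res = 9; [k=4]; res = 9; [i=0]; res = 15; val = 0; [k=0]; val = -4; [k=1]; val = -4; [k=2]; val = -4; [k=3]; val = -4; [k=4]; val = -4; [k=5]; val = -4; [k=6]; val = -4; val = 6; return 42; revised: tmp = 2; acc = 12; ((-max((-(-3 - a)), (-min(5, 6)))) == (b * acc)) -> false; res = 1; res = 3; [i=0]; res = 9; [k=4]; res = 9; [i=0]; res = 15; val = 0; [k=0]; val = -4; [k=1]; val = -4; [k=2]; val = -4; [k=3]; val = -4; [k=4]; val = -4; [k=5]; val = -4; [k=6]; val = -4; val = 6; return 42; agreement on 42.
An exhaustive pass over the 42 declared inputs shows identical outputs.
verdict: equivalent


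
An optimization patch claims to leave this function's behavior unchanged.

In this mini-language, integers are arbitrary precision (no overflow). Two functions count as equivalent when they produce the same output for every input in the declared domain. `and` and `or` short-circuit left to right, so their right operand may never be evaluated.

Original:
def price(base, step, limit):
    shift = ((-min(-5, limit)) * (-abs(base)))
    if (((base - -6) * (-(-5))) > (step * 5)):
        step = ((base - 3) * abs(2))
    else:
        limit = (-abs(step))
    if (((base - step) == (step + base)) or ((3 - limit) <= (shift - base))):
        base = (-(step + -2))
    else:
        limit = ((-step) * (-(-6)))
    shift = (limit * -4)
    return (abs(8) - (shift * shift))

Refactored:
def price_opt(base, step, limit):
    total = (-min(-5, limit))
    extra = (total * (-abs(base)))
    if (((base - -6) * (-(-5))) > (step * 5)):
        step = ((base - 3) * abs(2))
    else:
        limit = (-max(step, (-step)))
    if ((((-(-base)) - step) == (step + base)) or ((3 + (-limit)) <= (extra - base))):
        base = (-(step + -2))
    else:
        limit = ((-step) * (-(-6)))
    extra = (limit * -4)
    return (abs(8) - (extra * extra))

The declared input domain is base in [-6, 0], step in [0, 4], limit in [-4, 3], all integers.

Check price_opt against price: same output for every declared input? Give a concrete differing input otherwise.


This is a faithful refactor — min/max/abs usage differs, local variable names differ, arithmetic usage differs, statement counts differ, but the computed results match everywhere.
Tracing base=0, step=2, limit=1: price: shift becomes 0; next (((base - -6) * (-(-5))) > (step * 5)) evaluates to true; next step becomes -6; next (((base - step) == (step + base)) or ((3 - limit) <= (shift - base))) evaluates to false; next limit becomes 36; next shift becomes -144; next final value -20728 | price_opt: total becomes 5; next extra becomes 0; next (((base - -6) * (-(-5))) > (step * 5)) evaluates to true; next step becomes -6; next ((((-(-base)) - step) == (step + base)) or ((3 + (-limit)) <= (extra - base))) evaluates to false; next limit becomes 36; next extra becomes -144; next final value -20728 — matching result -20728.
Every one of the 280 inputs gives matching results.
verdict: equivalent


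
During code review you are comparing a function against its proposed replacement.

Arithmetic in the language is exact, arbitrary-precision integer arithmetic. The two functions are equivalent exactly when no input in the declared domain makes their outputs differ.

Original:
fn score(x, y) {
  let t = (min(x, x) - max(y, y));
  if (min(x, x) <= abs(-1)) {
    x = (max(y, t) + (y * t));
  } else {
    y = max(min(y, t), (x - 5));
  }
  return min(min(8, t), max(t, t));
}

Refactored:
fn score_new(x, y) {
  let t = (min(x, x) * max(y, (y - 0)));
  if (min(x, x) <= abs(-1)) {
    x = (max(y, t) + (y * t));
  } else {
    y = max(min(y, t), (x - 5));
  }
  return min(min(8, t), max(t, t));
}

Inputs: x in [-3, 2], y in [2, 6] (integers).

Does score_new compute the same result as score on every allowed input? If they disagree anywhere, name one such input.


Run the pair on x=-3, y=2.
score: t=-5, then (min(x, x) <= abs(-1)) is true, then x=-8, then returns -5
score_new: t=-6, then (min(x, x) <= abs(-1)) is true, then x=-10, then returns -6
-5 != -6, so the rewrite changes behavior.
verdict: not equivalent; witness: x=-3, y=2


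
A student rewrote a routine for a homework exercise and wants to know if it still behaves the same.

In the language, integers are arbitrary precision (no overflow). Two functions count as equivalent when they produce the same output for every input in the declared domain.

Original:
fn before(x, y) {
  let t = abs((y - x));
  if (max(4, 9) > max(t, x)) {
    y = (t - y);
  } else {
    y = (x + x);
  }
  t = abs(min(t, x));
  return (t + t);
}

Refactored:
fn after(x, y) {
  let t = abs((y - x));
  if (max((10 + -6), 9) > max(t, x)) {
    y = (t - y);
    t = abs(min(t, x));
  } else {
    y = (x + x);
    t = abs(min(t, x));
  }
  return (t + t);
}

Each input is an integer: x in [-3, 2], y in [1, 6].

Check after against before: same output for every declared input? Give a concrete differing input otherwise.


Comparing the listings, the differences include: arithmetic usage differs; and constant usage differs; and min/max/abs usage differs; and statement counts differ.
Spot check at x=-2, y=1 — before: t=3, then (max(4, 9) > max(t, x)) is true, then y=2, then t=2, then returns 4. after: t=3, then (max((10 + -6), 9) > max(t, x)) is true, then y=2, then t=2, then returns 4. Both give 4.
An exhaustive pass over the 36 declared inputs shows identical outputs.
verdict: equivalent


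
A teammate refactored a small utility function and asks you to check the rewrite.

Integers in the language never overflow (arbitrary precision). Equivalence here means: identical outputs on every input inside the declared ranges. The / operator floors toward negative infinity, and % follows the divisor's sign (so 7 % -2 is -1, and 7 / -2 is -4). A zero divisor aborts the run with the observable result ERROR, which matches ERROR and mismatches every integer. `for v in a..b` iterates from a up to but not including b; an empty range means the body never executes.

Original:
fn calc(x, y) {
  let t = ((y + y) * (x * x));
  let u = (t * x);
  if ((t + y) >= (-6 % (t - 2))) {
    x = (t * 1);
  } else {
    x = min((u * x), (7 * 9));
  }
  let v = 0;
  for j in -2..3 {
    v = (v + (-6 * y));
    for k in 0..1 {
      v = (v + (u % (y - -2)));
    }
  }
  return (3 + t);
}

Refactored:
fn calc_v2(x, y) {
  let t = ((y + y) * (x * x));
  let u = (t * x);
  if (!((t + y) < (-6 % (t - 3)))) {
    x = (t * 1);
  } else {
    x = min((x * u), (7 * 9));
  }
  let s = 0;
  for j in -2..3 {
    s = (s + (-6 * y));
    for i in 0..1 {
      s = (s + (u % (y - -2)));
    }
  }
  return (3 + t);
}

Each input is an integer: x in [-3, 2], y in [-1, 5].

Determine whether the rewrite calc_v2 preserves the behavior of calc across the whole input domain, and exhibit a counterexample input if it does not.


Run the pair on x=-1, y=1.
calc: t = 2; u = -2; division by zero -> ERROR
calc_v2: t = 2; u = -2; (!((t + y) < (-6 % (t - 3)))) -> true; x = 2; s = 0; [j=-2]; s = -6; [i=0]; s = -5; [j=-1]; s = -11; [i=0]; s = -10; [j=0]; s = -16; [i=0]; s = -15; [j=1]; s = -21; [i=0]; s = -20; [j=2]; s = -26; [i=0]; s = -25; return 5
ERROR vs 5 — the two versions disagree here.
verdict: not equivalent; witness: x=-1, y=1


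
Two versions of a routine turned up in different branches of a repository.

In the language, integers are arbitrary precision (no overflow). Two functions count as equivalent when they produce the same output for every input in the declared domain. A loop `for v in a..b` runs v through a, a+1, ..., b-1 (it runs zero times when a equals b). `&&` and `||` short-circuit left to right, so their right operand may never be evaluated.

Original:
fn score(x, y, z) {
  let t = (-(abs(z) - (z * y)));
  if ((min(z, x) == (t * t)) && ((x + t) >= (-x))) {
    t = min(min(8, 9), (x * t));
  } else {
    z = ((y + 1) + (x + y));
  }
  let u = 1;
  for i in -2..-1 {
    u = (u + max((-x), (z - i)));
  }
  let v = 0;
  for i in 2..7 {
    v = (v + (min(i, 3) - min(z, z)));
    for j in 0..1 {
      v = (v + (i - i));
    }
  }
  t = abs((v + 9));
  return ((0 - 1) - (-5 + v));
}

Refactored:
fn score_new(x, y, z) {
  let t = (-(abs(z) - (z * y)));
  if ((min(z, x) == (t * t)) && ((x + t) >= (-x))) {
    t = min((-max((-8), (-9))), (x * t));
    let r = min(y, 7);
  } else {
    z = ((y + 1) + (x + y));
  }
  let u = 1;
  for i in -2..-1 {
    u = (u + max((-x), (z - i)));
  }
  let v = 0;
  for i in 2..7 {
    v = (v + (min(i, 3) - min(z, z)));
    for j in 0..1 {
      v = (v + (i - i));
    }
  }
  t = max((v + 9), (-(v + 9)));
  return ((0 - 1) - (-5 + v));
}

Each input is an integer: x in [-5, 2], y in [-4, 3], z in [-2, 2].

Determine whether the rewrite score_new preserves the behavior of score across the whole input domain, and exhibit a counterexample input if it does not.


Changes here: min/max/abs usage differs, and local variable names differ, and constant usage differs, and arithmetic usage differs, and statement counts differ; the full 320-point sweep finds no disagreement.
verdict: equivalent


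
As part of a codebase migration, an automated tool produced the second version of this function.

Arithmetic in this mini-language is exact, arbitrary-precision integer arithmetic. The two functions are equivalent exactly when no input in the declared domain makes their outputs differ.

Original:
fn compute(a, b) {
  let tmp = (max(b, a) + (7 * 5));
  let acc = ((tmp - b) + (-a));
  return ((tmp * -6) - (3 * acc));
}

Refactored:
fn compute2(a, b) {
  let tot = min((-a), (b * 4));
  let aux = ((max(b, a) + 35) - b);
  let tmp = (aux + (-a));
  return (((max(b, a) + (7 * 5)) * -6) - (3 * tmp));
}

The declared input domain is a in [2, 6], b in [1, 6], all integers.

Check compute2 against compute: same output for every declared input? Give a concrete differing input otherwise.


Behavior is preserved: although constant usage differs; and statement counts differ; and local variable names differ; and arithmetic usage differs; and min/max/abs usage differs, the outputs never diverge.
One worked example (a=2, b=5) — compute: tmp becomes 40; next acc becomes 33; next final value -339; compute2: tot becomes -2; next aux becomes 35; next tmp becomes 33; next final value -339; agreement on -339.
Every one of the 30 inputs gives matching results.
verdict: equivalent


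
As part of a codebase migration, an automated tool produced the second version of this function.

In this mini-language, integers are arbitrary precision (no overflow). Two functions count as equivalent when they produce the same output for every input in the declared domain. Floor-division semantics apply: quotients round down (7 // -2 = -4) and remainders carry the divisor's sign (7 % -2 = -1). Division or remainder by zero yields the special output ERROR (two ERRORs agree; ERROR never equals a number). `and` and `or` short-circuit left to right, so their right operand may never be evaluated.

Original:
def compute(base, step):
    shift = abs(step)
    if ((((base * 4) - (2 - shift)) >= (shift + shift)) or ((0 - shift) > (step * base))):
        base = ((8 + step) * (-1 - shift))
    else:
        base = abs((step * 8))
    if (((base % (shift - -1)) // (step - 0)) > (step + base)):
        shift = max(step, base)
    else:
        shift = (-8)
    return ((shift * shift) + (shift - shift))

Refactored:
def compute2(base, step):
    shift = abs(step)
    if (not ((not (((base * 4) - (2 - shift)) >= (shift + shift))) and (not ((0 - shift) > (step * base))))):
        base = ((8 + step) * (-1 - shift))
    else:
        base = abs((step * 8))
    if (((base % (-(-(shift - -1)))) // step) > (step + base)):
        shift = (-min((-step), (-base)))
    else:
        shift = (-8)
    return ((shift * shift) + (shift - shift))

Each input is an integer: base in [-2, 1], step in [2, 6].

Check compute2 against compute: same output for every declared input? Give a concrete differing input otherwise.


Differences: boolean connective usage differs, plus arithmetic usage differs, plus min/max/abs usage differs, plus constant usage differs — yet all 20 inputs agree.
verdict: equivalent


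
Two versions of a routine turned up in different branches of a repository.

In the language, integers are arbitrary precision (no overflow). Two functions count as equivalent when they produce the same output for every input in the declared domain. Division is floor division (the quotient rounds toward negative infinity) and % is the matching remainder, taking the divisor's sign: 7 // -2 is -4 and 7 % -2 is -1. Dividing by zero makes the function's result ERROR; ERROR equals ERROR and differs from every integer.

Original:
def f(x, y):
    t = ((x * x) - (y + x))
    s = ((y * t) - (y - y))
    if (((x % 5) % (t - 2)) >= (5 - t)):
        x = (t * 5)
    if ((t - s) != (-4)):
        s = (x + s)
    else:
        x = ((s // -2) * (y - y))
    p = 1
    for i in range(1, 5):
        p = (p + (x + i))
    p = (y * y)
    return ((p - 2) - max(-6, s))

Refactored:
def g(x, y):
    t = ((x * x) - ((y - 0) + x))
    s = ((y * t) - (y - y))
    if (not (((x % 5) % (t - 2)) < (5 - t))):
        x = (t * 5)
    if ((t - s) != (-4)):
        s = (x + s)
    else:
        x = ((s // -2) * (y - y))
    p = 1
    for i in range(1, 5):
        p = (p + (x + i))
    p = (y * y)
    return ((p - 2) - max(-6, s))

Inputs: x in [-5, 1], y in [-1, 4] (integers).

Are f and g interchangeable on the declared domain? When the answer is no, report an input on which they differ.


Comparing the listings, the differences include: constant usage differs, and arithmetic usage differs, and boolean connective usage differs, and comparison usage differs.
As a probe, take x=0, y=0: f runs t=0, then s=0, then (((x % 5) % (t - 2)) >= (5 - t)) is false, then ((t - s) != (-4)) is true, then s=0, then p=1, then (i=1), then p=2, then (i=2), then p=4, then (i=3), then p=7, then (i=4), then p=11, then p=0, then returns -2; g runs t=0, then s=0, then (not (((x % 5) % (t - 2)) < (5 - t))) is false, then ((t - s) != (-4)) is true, then s=0, then p=1, then (i=1), then p=2, then (i=2), then p=4, then (i=3), then p=7, then (i=4), then p=11, then p=0, then returns -2; both end at -2.
Every one of the 42 inputs gives matching results.
verdict: equivalent


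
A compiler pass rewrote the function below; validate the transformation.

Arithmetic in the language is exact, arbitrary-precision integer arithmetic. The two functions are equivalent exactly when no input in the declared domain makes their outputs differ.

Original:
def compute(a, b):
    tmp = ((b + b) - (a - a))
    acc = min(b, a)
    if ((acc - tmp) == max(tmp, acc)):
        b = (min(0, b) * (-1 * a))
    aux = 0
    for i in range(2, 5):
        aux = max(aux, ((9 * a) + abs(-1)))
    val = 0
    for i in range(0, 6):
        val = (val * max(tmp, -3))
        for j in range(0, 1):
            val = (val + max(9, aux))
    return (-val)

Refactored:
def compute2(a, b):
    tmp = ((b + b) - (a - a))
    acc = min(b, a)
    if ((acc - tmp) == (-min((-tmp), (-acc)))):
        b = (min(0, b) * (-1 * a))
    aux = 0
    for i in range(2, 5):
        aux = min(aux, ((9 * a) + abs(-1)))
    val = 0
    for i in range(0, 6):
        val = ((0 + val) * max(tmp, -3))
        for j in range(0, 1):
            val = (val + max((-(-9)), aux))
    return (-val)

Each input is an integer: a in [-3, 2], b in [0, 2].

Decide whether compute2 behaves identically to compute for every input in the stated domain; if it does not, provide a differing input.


The rewrite breaks on a=1, b=0, where the results are -10 and -9.
compute: tmp becomes 0; next acc becomes 0; next ((acc - tmp) == max(tmp, acc)) evaluates to true; next b becomes 0; next aux becomes 0; next at i=2:; next aux becomes 10; next at i=3:; next aux becomes 10; next at i=4:; next aux becomes 10; next val becomes 0; next at i=0:; next val becomes 0; next at j=0:; next val becomes 10; next at i=1:; next val becomes 0; next at j=0:; next val becomes 10; next at i=2:; next val becomes 0; next at j=0:; next val becomes 10; next at i=3:; next val becomes 0; next at j=0:; next val becomes 10; next at i=4:; next val becomes 0; next at j=0:; next val becomes 10; next at i=5:; next val becomes 0; next at j=0:; next val becomes 10; next final value -10
compute2: tmp becomes 0; next acc becomes 0; next ((acc - tmp) == (-min((-tmp), (-acc)))) evaluates to true; next b becomes 0; next aux becomes 0; next at i=2:; next aux becomes 0; next at i=3:; next aux becomes 0; next at i=4:; next aux becomes 0; next val becomes 0; next at i=0:; next val becomes 0; next at j=0:; next val becomes 9; next at i=1:; next val becomes 0; next at j=0:; next val becomes 9; next at i=2:; next val becomes 0; next at j=0:; next val becomes 9; next at i=3:; next val becomes 0; next at j=0:; next val becomes 9; next at i=4:; next val becomes 0; next at j=0:; next val becomes 9; next at i=5:; next val becomes 0; next at j=0:; next val becomes 9; next final value -9
verdict: not equivalent; witness: a=1, b=0


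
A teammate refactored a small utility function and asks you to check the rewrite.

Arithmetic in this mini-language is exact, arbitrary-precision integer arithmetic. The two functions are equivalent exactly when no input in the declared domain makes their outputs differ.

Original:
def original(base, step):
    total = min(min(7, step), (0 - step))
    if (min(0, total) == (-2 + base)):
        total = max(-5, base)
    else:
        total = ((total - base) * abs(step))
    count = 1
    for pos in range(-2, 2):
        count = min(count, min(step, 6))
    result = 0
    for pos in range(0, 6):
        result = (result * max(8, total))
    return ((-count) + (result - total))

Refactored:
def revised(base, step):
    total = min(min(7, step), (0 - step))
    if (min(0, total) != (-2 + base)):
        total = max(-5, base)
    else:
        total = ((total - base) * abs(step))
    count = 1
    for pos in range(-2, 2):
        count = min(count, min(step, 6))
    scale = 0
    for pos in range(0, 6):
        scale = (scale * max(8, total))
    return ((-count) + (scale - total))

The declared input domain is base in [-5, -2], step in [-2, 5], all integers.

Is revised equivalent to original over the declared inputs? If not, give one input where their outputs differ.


On input base=-5, step=-2, original returns -4 while revised returns 7.
verdict: not equivalent; witness: base=-5, step=-2


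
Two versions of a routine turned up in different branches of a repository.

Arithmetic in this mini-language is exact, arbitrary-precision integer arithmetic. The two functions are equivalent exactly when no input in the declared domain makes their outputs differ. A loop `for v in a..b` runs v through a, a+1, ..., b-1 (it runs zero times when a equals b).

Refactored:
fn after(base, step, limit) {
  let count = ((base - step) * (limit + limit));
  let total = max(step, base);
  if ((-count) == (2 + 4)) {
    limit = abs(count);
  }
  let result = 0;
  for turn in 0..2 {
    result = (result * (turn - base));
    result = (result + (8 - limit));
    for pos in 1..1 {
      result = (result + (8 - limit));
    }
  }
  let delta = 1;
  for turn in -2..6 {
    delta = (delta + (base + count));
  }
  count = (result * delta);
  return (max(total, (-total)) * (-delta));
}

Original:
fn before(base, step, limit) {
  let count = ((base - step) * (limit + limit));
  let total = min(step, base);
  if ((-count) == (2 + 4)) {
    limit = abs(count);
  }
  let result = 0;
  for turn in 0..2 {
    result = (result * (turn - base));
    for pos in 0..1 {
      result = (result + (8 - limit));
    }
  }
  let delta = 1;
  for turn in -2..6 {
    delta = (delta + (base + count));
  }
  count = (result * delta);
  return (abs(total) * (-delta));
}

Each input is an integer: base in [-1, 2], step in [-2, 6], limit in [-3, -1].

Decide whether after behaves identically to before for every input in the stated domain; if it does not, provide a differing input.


Evaluate both at base=-1, step=-2, limit=-3.
before: count becomes -6; next total becomes -2; next ((-count) == (2 + 4)) evaluates to true; next limit becomes 6; next result becomes 0; next at turn=0:; next result becomes 0; next at pos=0:; next result becomes 2; next at turn=1:; next result becomes 4; next at pos=0:; next result becomes 6; next delta becomes 1; next at turn=-2:; next delta becomes -6; next at turn=-1:; next delta becomes -13; next at turn=0:; next delta becomes -20; next at turn=1:; next delta becomes -27; next at turn=2:; next delta becomes -34; next at turn=3:; next delta becomes -41; next at turn=4:; next delta becomes -48; next at turn=5:; next delta becomes -55; next count becomes -330; next final value 110
after: count becomes -6; next total becomes -1; next ((-count) == (2 + 4)) evaluates to true; next limit becomes 6; next result becomes 0; next at turn=0:; next result becomes 0; next result becomes 2; next pos never enters its loop body; next at turn=1:; next result becomes 4; next result becomes 6; next pos never enters its loop body; next delta becomes 1; next at turn=-2:; next delta becomes -6; next at turn=-1:; next delta becomes -13; next at turn=0:; next delta becomes -20; next at turn=1:; next delta becomes -27; next at turn=2:; next delta becomes -34; next at turn=3:; next delta becomes -41; next at turn=4:; next delta becomes -48; next at turn=5:; next delta becomes -55; next count becomes -330; next final value 55
110 and 55 differ, so these are not the same function on this domain.
verdict: not equivalent; witness: base=-1, step=-2, limit=-3


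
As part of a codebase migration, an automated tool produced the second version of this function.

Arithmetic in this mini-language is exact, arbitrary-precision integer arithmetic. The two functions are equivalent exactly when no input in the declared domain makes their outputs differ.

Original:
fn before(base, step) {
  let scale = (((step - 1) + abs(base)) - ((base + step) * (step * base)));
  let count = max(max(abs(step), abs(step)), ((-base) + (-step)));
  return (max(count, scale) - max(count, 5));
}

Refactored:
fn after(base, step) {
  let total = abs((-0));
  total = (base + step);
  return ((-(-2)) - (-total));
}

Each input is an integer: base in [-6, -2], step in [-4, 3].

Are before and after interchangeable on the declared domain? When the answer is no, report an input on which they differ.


There is a counterexample at base=-6, step=-4: 231 on one side, -8 on the other.
before: scale := 241 | count := 10 | result 231
after: total := 0 | total := -10 | result -8
verdict: not equivalent; witness: base=-6, step=-4


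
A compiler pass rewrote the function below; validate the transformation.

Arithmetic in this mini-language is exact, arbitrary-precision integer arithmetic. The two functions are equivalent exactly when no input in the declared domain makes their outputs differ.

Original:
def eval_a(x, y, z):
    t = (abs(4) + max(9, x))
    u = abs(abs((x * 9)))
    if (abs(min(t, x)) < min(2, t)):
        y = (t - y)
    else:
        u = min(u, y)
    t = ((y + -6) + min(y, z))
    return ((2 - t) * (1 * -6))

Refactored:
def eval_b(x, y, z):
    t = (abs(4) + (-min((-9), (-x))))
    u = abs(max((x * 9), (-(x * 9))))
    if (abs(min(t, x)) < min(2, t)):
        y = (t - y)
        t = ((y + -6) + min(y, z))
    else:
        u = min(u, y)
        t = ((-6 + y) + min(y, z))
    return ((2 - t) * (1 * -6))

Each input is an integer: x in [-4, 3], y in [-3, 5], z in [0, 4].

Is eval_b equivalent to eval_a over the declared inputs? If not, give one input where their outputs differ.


Equivalent — the differences include constant usage differs; and arithmetic usage differs; and min/max/abs usage differs; and statement counts differ, yet no declared input distinguishes the two.
Tracing x=-1, y=0, z=4: eval_a: t=13, then u=9, then (abs(min(t, x)) < min(2, t)) is true, then y=13, then t=11, then returns 54 | eval_b: t=13, then u=9, then (abs(min(t, x)) < min(2, t)) is true, then y=13, then t=11, then returns 54 — matching result 54.
Sweeping the whole domain (360 inputs) finds no disagreement.
verdict: equivalent


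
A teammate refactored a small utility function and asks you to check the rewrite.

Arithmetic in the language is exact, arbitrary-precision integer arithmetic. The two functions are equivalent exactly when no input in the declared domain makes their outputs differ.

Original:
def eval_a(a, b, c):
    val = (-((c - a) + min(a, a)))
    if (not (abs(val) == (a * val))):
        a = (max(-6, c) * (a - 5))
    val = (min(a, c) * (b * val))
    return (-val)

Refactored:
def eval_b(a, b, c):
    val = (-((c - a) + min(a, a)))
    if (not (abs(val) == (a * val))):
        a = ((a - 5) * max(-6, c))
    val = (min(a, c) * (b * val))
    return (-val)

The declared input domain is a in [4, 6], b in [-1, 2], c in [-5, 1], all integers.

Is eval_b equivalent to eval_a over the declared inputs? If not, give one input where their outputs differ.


Although same computation, different form, 84/84 inputs agree.
verdict: equivalent


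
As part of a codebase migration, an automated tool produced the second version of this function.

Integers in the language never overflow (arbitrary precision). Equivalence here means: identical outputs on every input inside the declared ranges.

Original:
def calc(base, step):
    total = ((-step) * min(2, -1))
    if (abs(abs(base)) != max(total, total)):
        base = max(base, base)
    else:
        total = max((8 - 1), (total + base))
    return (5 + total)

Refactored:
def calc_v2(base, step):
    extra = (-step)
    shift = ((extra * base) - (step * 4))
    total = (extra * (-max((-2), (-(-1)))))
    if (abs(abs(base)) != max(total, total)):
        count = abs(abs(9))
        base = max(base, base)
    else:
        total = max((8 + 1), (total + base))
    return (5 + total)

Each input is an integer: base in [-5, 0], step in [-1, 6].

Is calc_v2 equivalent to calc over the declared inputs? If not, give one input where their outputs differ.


These are not equivalent — on base=-5, step=5 the outputs split (12 vs 14).
calc: total=5, then (abs(abs(base)) != max(total, total)) is false, then total=7, then returns 12
calc_v2: extra=-5, then shift=5, then total=5, then (abs(abs(base)) != max(total, total)) is false, then total=9, then returns 14
verdict: not equivalent; witness: base=-5, step=5
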